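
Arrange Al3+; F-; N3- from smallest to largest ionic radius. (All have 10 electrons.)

Al3+ < F- < N3-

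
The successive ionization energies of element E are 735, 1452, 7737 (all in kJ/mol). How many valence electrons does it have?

2

Look for the largest jump between consecutive ionization energies: IE3/IE2 ≈ 5.3, far larger than any earlier ratio.
That jump marks the point where a core electron is being removed. So the atom has 2 valence electrons.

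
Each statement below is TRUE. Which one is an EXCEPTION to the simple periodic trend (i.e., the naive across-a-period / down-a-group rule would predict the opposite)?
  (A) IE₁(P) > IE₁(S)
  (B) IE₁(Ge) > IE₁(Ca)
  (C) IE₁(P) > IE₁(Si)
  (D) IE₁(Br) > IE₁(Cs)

(A)

The general trend: IE₁ increases across a period and decreases down a group.
(A) P (period 3, group 15) vs S (period 3, group 16): the stated order contradicts the simple trend.
(B) Ge (period 4, group 14) vs Ca (period 4, group 2): the stated order agrees with the simple trend.
(C) P (period 3, group 15) vs Si (period 3, group 14): the stated order agrees with the simple trend.
(D) Br (period 4, group 17) vs Cs (period 6, group 1): the stated order agrees with the simple trend.
The exception is (A): S (3p⁴) ionizes more easily than half-filled P (3p³) because the paired 3p electron in S is pushed out by e⁻–e⁻ repulsion.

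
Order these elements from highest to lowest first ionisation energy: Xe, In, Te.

First ionization energy rises across a period (greater Z_eff holds electrons more tightly) and falls down a group (valence electrons are farther from the nucleus).
All lie in period 5, so first ionization energy increases left to right.
So from highest to lowest: Xe > Te > In.

Xe > Te > In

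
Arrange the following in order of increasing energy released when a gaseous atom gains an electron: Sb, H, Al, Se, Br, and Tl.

Tl < Al < H < Sb < Se < Br

Adding an electron releases more energy for atoms nearer the top right (short of the noble gases).
Neither a single period nor a single group — weigh both effects.
Al > Tl: Al sits above Tl in group 13, so the down-group effect alone puts Al higher.
H > Al: the two effects oppose for this pair; the down-group effect wins (73 vs 42 kJ/mol).
Sb > H: period and group pull opposite ways; the across-period shift dominates (103 vs 73 kJ/mol).
Se > Sb: both effects reinforce here, so Se is clearly the higher of the two.
Br > Se: Br lies to the right of Se in period 4, so the across-period effect alone puts Br higher.
Tabulated electron affinity (kJ/mol): H 73, Al 42, Se 195, Br 325, Sb 103, Tl 19.
So from lowest to highest: Tl < Al < H < Sb < Se < Br.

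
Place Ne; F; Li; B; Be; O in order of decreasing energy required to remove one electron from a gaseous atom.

IE₁ increases left→right with effective nuclear charge and decreases top→bottom as the valence shell moves farther out.
All lie in period 2; the across-period trend (first ionization energy increases left to right) applies, with the exception below.
Note the exception: Be has a higher first ionization energy than B, contrary to the simple trend — removing B's lone 2p electron is easier than breaking Be's filled 2s².
Approximate values (kJ/mol): Li 520, Be 900, B 801, O 1314, F 1681, Ne 2081.
So from highest to lowest: Ne > F > O > Be > B > Li.

Ne > F > O > Be > B > Li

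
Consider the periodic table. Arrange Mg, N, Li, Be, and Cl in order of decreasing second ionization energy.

IE_2 is the cost of taking one more electron from the +1 cation: Mg⁺ still has 1 valence electron; N⁺ still has 4 valence electrons; Li⁺ is the bare [He] core; Be⁺ still has 1 valence electron; Cl⁺ still has 6 valence electrons.
Pulling an electron out of a noble-gas core costs far more than removing a remaining valence electron, so Li sits at the high end of IE_2.
Valence configurations: Mg⁺ [Ne]3s¹, N⁺ [He]2s²2p², Be⁺ [He]2s¹, Cl⁺ [Ne]3s²3p⁴.
Approximate IE_2 values (kJ/mol): Mg 1451, N 2856, Li 7298, Be 1757, Cl 2298.
Putting it together, IE_2: Mg < Be < Cl < N < Li.

Li, N, Cl, Be, Mg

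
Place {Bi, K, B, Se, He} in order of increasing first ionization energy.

K, Bi, B, Se, He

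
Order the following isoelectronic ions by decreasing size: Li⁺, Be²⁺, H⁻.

All of these have 2 electrons, so size is governed by nuclear charge alone: the more protons, the stronger the pull on the same electron cloud, and the smaller the ion.
Nuclear charges: Be²⁺ (Z=4), Li⁺ (Z=3), H⁻ (Z=1).
Largest to smallest: H⁻ > Li⁺ > Be²⁺.

H⁻, Li⁺, Be²⁺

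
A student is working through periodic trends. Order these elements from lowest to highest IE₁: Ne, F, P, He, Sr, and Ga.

He is in period 1, group 18; F is in period 2, group 17; Ne is in period 2, group 18; P is in period 3, group 15; Ga is in period 4, group 13; Sr is in period 5, group 2.
Removing the outermost electron gets harder across a period and easier down a group.
These span different periods and groups, so the two trends combine.
Ga > Sr: relative to Sr, both the across-period and down-group shifts push Ga's first ionization energy up.
P > Ga: relative to Ga, both the across-period and down-group shifts push P's first ionization energy up.
F > P: both effects reinforce here, so F is clearly the higher of the two.
Ne > F: both are in period 2; the period trend gives Ne the larger value.
He > Ne: they share group 18; the group trend gives He the larger value.
Approximate values (kJ/mol): He 2372, F 1681, Ne 2081, P 1012, Ga 579, Sr 550.
So from lowest to highest: Sr < Ga < P < F < Ne < He.

Sr < Ga < P < F < Ne < He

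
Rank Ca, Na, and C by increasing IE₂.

Ca < C < Na

IE_2 is the cost of taking one more electron from the +1 cation: Ca⁺ still has 1 valence electron; Na⁺ is the bare [Ne] core; C⁺ still has 3 valence electrons.
Breaking into a closed-shell core is much more expensive than removing a leftover valence electron — Na has the largest IE_2 here.
Valence configurations: Ca⁺ [Ar]4s¹, C⁺ [He]2s²2p¹.
The numbers (kJ/mol): Ca 1145, Na 4562, C 2353.
Overall IE_2 order: Ca < C < Na.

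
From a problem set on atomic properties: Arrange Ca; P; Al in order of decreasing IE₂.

P, Al, Ca

The second ionization energy removes an electron from the +1 ion. For each element: Ca⁺ still has 1 valence electron; P⁺ still has 4 valence electrons; Al⁺ still has 2 valence electrons.
All are still removing valence electrons, so compare the +1 ions as you would atoms: IE_2 generally rises across a period (higher Z_eff) and falls down a group (larger shell), subject to the usual subshell exceptions.
Valence configurations: Ca⁺ [Ar]4s¹, P⁺ [Ne]3s²3p², Al⁺ [Ne]3s².
The numbers (kJ/mol): Ca 1145, P 1907, Al 1817.
Overall IE_2 order: Ca < Al < P.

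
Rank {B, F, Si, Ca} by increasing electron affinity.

Ca, B, Si, F

Adding an electron releases more energy for atoms nearer the top right (short of the noble gases).
Here both period and group differ, so the two effects have to be weighed against each other.
B > Ca: both effects reinforce here, so B is clearly the higher of the two.
Si > B: period and group pull opposite ways; the across-period shift dominates (134 vs 27 kJ/mol).
F > Si: both effects reinforce here, so F is clearly the higher of the two.
For reference (kJ/mol): B 27, F 328, Si 134, Ca 2.
So from lowest to highest: Ca < B < Si < F.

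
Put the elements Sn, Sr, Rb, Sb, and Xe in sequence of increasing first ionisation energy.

IE₁ increases left→right with effective nuclear charge and decreases top→bottom as the valence shell moves farther out.
All lie in period 5, so first ionization energy increases left to right.
So from lowest to highest: Rb < Sr < Sn < Sb < Xe.

Rb < Sr < Sn < Sb < Xe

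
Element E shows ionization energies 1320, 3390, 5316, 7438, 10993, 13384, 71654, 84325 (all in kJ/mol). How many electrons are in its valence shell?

Look for the largest jump between consecutive ionization energies: IE7/IE6 ≈ 5.4, far larger than any earlier ratio.
That jump marks the point where a core electron is being removed. So the atom has 6 valence electrons.

6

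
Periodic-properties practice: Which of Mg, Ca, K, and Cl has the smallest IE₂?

The second ionization energy removes an electron from the +1 ion. For each element: Mg⁺ still has 1 valence electron; Ca⁺ still has 1 valence electron; K⁺ is the bare [Ar] core; Cl⁺ still has 6 valence electrons.
Breaking into a closed-shell core is much more expensive than removing a leftover valence electron — K has the largest IE_2 here.
Valence configurations: Mg⁺ [Ne]3s¹, Ca⁺ [Ar]4s¹, Cl⁺ [Ne]3s²3p⁴.
Tabulated IE_2 (kJ/mol): Mg 1451, Ca 1145, K 3052, Cl 2298.
Overall IE_2 order: Ca < Mg < Cl < K.

Ca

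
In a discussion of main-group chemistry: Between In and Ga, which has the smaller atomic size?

Ga

Atomic radius shrinks across a period as nuclear charge pulls the same shell inward, and grows down a group as new shells are added.
All are in group 13, so atomic radius increases down the group.
So Ga has the smaller atomic size (Ga < In).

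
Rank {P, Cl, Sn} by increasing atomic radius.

Cl < P < Sn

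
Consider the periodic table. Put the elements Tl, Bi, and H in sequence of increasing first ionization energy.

Tl < Bi < H

H is in period 1, group 1; Tl is in period 6, group 13; Bi is in period 6, group 15.
First ionization energy rises across a period (greater Z_eff holds electrons more tightly) and falls down a group (valence electrons are farther from the nucleus).
Neither a single period nor a single group — weigh both effects.
Bi > Tl: Bi lies to the right of Tl in period 6, so the across-period effect alone puts Bi higher.
H > Bi: period and group pull opposite ways; the down-group shift dominates (1312 vs 703 kJ/mol).
For reference (kJ/mol): H 1312, Tl 589, Bi 703.
So from lowest to highest: Tl < Bi < H.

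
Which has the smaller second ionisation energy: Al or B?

IE_2 is the cost of taking one more electron from the +1 cation: Al⁺ still has 2 valence electrons; B⁺ still has 2 valence electrons.
All are still removing valence electrons, so compare the +1 ions as you would atoms: IE_2 generally rises across a period (higher Z_eff) and falls down a group (larger shell), subject to the usual subshell exceptions.
Valence configurations: Al⁺ [Ne]3s², B⁺ [He]2s².
The numbers (kJ/mol): Al 1817, B 2427.
So the second ionization energies run Al < B.

Al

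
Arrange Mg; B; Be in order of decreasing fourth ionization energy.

B, Be, Mg

The fourth ionization energy removes an electron from the +3 ion. For each element: Mg³⁺ is already 1 electron into the core; B³⁺ is the bare [He] core; Be³⁺ is already 1 electron into the core.
All of these are removing an electron from a noble-gas core or deeper; the smaller core (lower principal quantum number) is held far more tightly, and within a period the higher nuclear charge binds the same core more tightly.
Approximate IE_4 values (kJ/mol): Mg 10543, B 25026, Be 21007.
Overall IE_4 order: Mg < Be < B.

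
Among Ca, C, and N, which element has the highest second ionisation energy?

Consider each +1 ion: Ca⁺ still has 1 valence electron; C⁺ still has 3 valence electrons; N⁺ still has 4 valence electrons.
All are still removing valence electrons, so compare the +1 ions as you would atoms: IE_2 generally rises across a period (higher Z_eff) and falls down a group (larger shell), subject to the usual subshell exceptions.
Valence configurations: Ca⁺ [Ar]4s¹, C⁺ [He]2s²2p¹, N⁺ [He]2s²2p².
Approximate IE_2 values (kJ/mol): Ca 1145, C 2353, N 2856.
Overall IE_2 order: Ca < C < N.

N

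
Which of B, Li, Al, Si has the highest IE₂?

Consider each +1 ion: B⁺ still has 2 valence electrons; Li⁺ is the bare [He] core; Al⁺ still has 2 valence electrons; Si⁺ still has 3 valence electrons.
Pulling an electron out of a noble-gas core costs far more than removing a remaining valence electron, so Li sits at the high end of IE_2.
Valence configurations: B⁺ [He]2s², Al⁺ [Ne]3s², Si⁺ [Ne]3s²3p¹.
Si⁺ loses a lone 3p electron whereas Al⁺ must break into a filled 3s² pair, so IE_2(Al) > IE_2(Si) even though Si has the higher nuclear charge.
Approximate IE_2 values (kJ/mol): B 2427, Li 7298, Al 1817, Si 1577.
Overall IE_2 order: Si < Al < B < Li.

Li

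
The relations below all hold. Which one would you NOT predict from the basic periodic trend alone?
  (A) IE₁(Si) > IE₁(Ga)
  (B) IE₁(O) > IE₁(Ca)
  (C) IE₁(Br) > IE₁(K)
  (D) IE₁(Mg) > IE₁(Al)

(D)

The general trend: first ionization energy increases across a period and decreases down a group.
(A) Si (period 3, group 14) vs Ga (period 4, group 13): the stated order agrees with the simple trend.
(B) O (period 2, group 16) vs Ca (period 4, group 2): the stated order agrees with the simple trend.
(C) Br (period 4, group 17) vs K (period 4, group 1): the stated order agrees with the simple trend.
(D) Mg (period 3, group 2) vs Al (period 3, group 13): the stated order contradicts the simple trend.
The exception is (D): Al's single 3p electron is easier to remove than one from Mg's filled 3s².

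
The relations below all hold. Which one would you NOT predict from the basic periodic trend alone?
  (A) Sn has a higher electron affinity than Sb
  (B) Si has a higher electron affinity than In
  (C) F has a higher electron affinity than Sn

The general trend: electron affinity increases across a period and decreases down a group.
(A) Sn (period 5, group 14) vs Sb (period 5, group 15): the stated order contradicts the simple trend.
(B) Si (period 3, group 14) vs In (period 5, group 13): the stated order agrees with the simple trend.
(C) F (period 2, group 17) vs Sn (period 5, group 14): the stated order agrees with the simple trend.
The exception is (A): adding an electron to Sb's half-filled 5p³ is unfavourable, so Sn has the more exothermic EA.

(A)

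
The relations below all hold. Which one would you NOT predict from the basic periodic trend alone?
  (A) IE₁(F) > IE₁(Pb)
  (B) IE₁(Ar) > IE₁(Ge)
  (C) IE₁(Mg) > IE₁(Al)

The general trend: first ionisation energy increases across a period and decreases down a group.
(A) F (period 2, group 17) vs Pb (period 6, group 14): the stated order agrees with the simple trend.
(B) Ar (period 3, group 18) vs Ge (period 4, group 14): the stated order agrees with the simple trend.
(C) Mg (period 3, group 2) vs Al (period 3, group 13): the stated order contradicts the simple trend.
The exception is (C): Al's single 3p electron is easier to remove than one from Mg's filled 3s².

(C)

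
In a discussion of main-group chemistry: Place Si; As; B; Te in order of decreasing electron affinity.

Te, Si, As, B

Adding an electron releases more energy for atoms nearer the top right (short of the noble gases).
A diagonal step moves right (one effect) and down (the opposite effect) at once.
As > B: period and group pull opposite ways; the across-period shift dominates (78 vs 27 kJ/mol).
Si > As: period and group pull opposite ways; the down-group shift dominates (134 vs 78 kJ/mol).
Te > Si: period and group pull opposite ways; the across-period shift dominates (190 vs 134 kJ/mol).
Tabulated electron affinity (kJ/mol): B 27, Si 134, As 78, Te 190.
So from highest to lowest: Te > Si > As > B.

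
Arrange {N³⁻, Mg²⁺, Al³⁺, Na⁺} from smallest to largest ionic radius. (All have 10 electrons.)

Al³⁺ < Mg²⁺ < Na⁺ < N³⁻

All of these have 10 electrons, so size is governed by nuclear charge alone: the more protons, the stronger the pull on the same electron cloud, and the smaller the ion.
Nuclear charges: Al³⁺ (Z=13), Mg²⁺ (Z=12), Na⁺ (Z=11), N³⁻ (Z=7).
Smallest to largest: Al³⁺ < Mg²⁺ < Na⁺ < N³⁻.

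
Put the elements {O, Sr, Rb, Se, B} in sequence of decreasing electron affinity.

B is in period 2, group 13; O is in period 2, group 16; Se is in period 4, group 16; Rb is in period 5, group 1; Sr is in period 5, group 2.
Electron affinity generally becomes more exothermic across a period toward the halogens and less exothermic down a group.
Here both period and group differ, so the two effects have to be weighed against each other.
B > Sr: relative to Sr, both the across-period and down-group shifts push B's electron affinity up.
Rb > B: this pair runs against the simple trend — see the exception note.
O > Rb: both effects reinforce here, so O is clearly the higher of the two.
Se > O: this pair runs against the simple trend — see the exception note.
Note the exception: Rb has a higher electron affinity than B, contrary to the simple trend — B's ns²np¹ configuration gives only a small electron affinity — the sparsely filled np subshell binds an added electron weakly.
Note the exception: Se has a higher electron affinity than O, contrary to the simple trend — O's compact 2p subshell gives strong electron–electron repulsion on the added electron.
Note the exception: Rb has a higher electron affinity than Sr, contrary to the simple trend — adding an electron to Sr (ns²) has to open a new, higher-energy np subshell, which is unfavourable.
For reference (kJ/mol): B 27, O 141, Se 195, Rb 47, Sr 5.
So from highest to lowest: Se > O > Rb > B > Sr.

Se, O, Rb, B, Sr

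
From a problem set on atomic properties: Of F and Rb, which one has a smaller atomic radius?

F is in period 2, group 17; Rb is in period 5, group 1.
Across a period the added protons contract the valence shell; down a group each new principal shell makes the atom larger.
Neither a single period nor a single group — weigh both effects.
Rb > F: both effects reinforce here, so Rb is clearly the larger of the two.
Approximate values (pm): F 64, Rb 210.
So F has the smaller atomic radius (F < Rb).

F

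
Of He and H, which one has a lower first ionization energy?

H is in period 1, group 1; He is in period 1, group 18.
First ionization energy rises across a period (greater Z_eff holds electrons more tightly) and falls down a group (valence electrons are farther from the nucleus).
All lie in period 1, so first ionization energy increases left to right.
So H has the lower first ionization energy (H < He).

H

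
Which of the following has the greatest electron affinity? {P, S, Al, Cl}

Al is in period 3, group 13; P is in period 3, group 15; S is in period 3, group 16; Cl is in period 3, group 17.
Electron affinity generally becomes more exothermic across a period toward the halogens and less exothermic down a group.
All lie in period 3, so electron affinity increases left to right.
The greatest electron affinity among these belongs to Cl.

Cl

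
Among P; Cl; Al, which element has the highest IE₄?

Al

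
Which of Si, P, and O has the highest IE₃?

IE_3 is the cost of taking one more electron from the +2 cation: Si²⁺ still has 2 valence electrons; P²⁺ still has 3 valence electrons; O²⁺ still has 4 valence electrons.
All are still removing valence electrons, so compare the +2 ions as you would atoms: IE_3 generally rises across a period (higher Z_eff) and falls down a group (larger shell), subject to the usual subshell exceptions.
Valence configurations: Si²⁺ [Ne]3s², P²⁺ [Ne]3s²3p¹, O²⁺ [He]2s²2p².
P²⁺ loses a lone 3p electron whereas Si²⁺ must break into a filled 3s² pair, so IE_3(Si) > IE_3(P) even though P has the higher nuclear charge.
Tabulated IE_3 (kJ/mol): Si 3232, P 2914, O 5300.
Hence IE_3: P < Si < O.

O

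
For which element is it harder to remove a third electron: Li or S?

The third ionization energy removes an electron from the +2 ion. For each element: Li²⁺ is already 1 electron into the core; S²⁺ still has 4 valence electrons.
Core electrons are held far more tightly than valence electrons, so Li tops the IE_3 order.
Tabulated IE_3 (kJ/mol): Li 11815, S 3357.
Hence IE_3: S < Li.

Li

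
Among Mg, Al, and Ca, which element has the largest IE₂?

Al

The second ionization energy removes an electron from the +1 ion. For each element: Mg⁺ still has 1 valence electron; Al⁺ still has 2 valence electrons; Ca⁺ still has 1 valence electron.
All are still removing valence electrons, so compare the +1 ions as you would atoms: IE_2 generally rises across a period (higher Z_eff) and falls down a group (larger shell), subject to the usual subshell exceptions.
Valence configurations: Mg⁺ [Ne]3s¹, Al⁺ [Ne]3s², Ca⁺ [Ar]4s¹.
Tabulated IE_2 (kJ/mol): Mg 1451, Al 1817, Ca 1145.
So the second ionization energies run Ca < Mg < Al.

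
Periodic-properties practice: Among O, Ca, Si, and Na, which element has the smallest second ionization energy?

Consider each +1 ion: O⁺ still has 5 valence electrons; Ca⁺ still has 1 valence electron; Si⁺ still has 3 valence electrons; Na⁺ is the bare [Ne] core.
Breaking into a closed-shell core is much more expensive than removing a leftover valence electron — Na has the largest IE_2 here.
Valence configurations: O⁺ [He]2s²2p³, Ca⁺ [Ar]4s¹, Si⁺ [Ne]3s²3p¹.
Approximate IE_2 values (kJ/mol): O 3388, Ca 1145, Si 1577, Na 4562.
So the second ionization energies run Ca < Si < O < Na.

Ca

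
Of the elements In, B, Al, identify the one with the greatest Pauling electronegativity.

B

Electronegativity increases across a period and decreases down a group, tracking effective nuclear charge and atomic size.
All are in group 13; the group trend (electronegativity increases up the group) applies, with the exception below.
Note the exception: In has a higher electronegativity than Al, contrary to the simple trend — poor shielding by filled d (and f) subshells raises the heavier element's effective nuclear charge more than the simple down-group trend predicts.
Tabulated electronegativity (Pauling): B 2.04, Al 1.61, In 1.78.
The greatest Pauling electronegativity among these belongs to B.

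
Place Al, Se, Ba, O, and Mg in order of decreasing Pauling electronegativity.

O, Se, Al, Mg, Ba

Atoms toward the upper right of the periodic table pull bonding electrons most strongly.
Neither a single period nor a single group — weigh both effects.
Mg > Ba: Mg sits above Ba in group 2, so the down-group effect alone puts Mg higher.
Al > Mg: Al lies to the right of Mg in period 3, so the across-period effect alone puts Al higher.
Se > Al: the two effects oppose for this pair; the across-period effect wins (2.55 vs 1.61).
O > Se: O sits above Se in group 16, so the down-group effect alone puts O higher.
Tabulated electronegativity (Pauling): O 3.44, Mg 1.31, Al 1.61, Se 2.55, Ba 0.89.
So from highest to lowest: O > Se > Al > Mg > Ba.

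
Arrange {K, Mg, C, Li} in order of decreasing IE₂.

Li, K, C, Mg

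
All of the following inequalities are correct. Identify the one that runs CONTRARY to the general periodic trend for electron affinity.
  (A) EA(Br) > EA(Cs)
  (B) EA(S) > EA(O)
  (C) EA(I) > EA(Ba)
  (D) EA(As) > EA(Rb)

(B)

The general trend: electron affinity increases across a period and decreases down a group.
(A) Br (period 4, group 17) vs Cs (period 6, group 1): the stated order agrees with the simple trend.
(B) S (period 3, group 16) vs O (period 2, group 16): the stated order contradicts the simple trend.
(C) I (period 5, group 17) vs Ba (period 6, group 2): the stated order agrees with the simple trend.
(D) As (period 4, group 15) vs Rb (period 5, group 1): the stated order agrees with the simple trend.
The exception is (B): the compact 2p subshell of O repels the added electron more than S's larger 3p does.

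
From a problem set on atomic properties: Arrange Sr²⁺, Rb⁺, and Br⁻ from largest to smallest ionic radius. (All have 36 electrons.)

All of these have 36 electrons, so size is governed by nuclear charge alone: the more protons, the stronger the pull on the same electron cloud, and the smaller the ion.
Nuclear charges: Sr²⁺ (Z=38), Rb⁺ (Z=37), Br⁻ (Z=35).
Largest to smallest: Br⁻ > Rb⁺ > Sr²⁺.

Br⁻ > Rb⁺ > Sr²⁺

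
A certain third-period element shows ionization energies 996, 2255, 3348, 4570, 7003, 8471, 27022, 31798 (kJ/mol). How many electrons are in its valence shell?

Look for the largest jump between consecutive ionization energies: IE7/IE6 ≈ 3.2, far larger than any earlier ratio.
That jump marks the point where a core electron is being removed. So the atom has 6 valence electrons.

6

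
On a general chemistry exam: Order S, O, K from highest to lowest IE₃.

The third ionization energy removes an electron from the +2 ion. For each element: S²⁺ still has 4 valence electrons; O²⁺ still has 4 valence electrons; K²⁺ is already 1 electron into the core.
Usually core removal costs more than valence removal, but here the competition is close: a tightly held n=2 valence electron can cost more to remove than an n=3 core electron, so the actual values have to decide it.
Valence configurations: S²⁺ [Ne]3s²3p², O²⁺ [He]2s²2p².
The numbers (kJ/mol): S 3357, O 5300, K 4420.
So the third ionization energies run S < K < O.

O, K, S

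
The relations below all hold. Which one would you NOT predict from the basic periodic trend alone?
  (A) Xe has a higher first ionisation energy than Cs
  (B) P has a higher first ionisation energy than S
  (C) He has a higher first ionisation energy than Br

The general trend: first ionisation energy increases across a period and decreases down a group.
(A) Xe (period 5, group 18) vs Cs (period 6, group 1): the stated order agrees with the simple trend.
(B) P (period 3, group 15) vs S (period 3, group 16): the stated order contradicts the simple trend.
(C) He (period 1, group 18) vs Br (period 4, group 17): the stated order agrees with the simple trend.
The exception is (B): S (3p⁴) ionizes more easily than half-filled P (3p³) because the paired 3p electron in S is pushed out by e⁻–e⁻ repulsion.

(B)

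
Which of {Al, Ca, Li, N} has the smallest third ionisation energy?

Al

After 2 electrons have been removed, what remains? Al²⁺ still has 1 valence electron; Ca²⁺ is the bare [Ar] core; Li²⁺ is already 1 electron into the core; N²⁺ still has 3 valence electrons.
Core electrons are held far more tightly than valence electrons, so Ca and Li top the IE_3 order.
Valence configurations: Al²⁺ [Ne]3s¹, N²⁺ [He]2s²2p¹.
Tabulated IE_3 (kJ/mol): Al 2745, Ca 4912, Li 11815, N 4578.
Putting it together, IE_3: Al < N < Ca < Li.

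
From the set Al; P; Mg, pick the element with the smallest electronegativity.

Mg

Mg is in period 3, group 2; Al is in period 3, group 13; P is in period 3, group 15.
Smaller atoms with higher effective nuclear charge are more electronegative.
All lie in period 3, so electronegativity increases left to right.
The smallest electronegativity among these belongs to Mg.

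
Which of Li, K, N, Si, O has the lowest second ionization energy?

After 1 electron has been removed, what remains? Li⁺ is the bare [He] core; K⁺ is the bare [Ar] core; N⁺ still has 4 valence electrons; Si⁺ still has 3 valence electrons; O⁺ still has 5 valence electrons.
Usually core removal costs more than valence removal, but here the competition is close: a tightly held n=2 valence electron can cost more to remove than an n=3 core electron, so the actual values have to decide it.
Valence configurations: N⁺ [He]2s²2p², Si⁺ [Ne]3s²3p¹, O⁺ [He]2s²2p³.
The numbers (kJ/mol): Li 7298, K 3052, N 2856, Si 1577, O 3388.
Hence IE_2: Si < N < K < O < Li.

Si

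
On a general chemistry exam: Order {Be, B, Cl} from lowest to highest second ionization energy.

Be < Cl < B

After 1 electron has been removed, what remains? Be⁺ still has 1 valence electron; B⁺ still has 2 valence electrons; Cl⁺ still has 6 valence electrons.
All are still removing valence electrons, so compare the +1 ions as you would atoms: IE_2 generally rises across a period (higher Z_eff) and falls down a group (larger shell), subject to the usual subshell exceptions.
Valence configurations: Be⁺ [He]2s¹, B⁺ [He]2s², Cl⁺ [Ne]3s²3p⁴.
Tabulated IE_2 (kJ/mol): Be 1757, B 2427, Cl 2298.
Hence IE_2: Be < Cl < B.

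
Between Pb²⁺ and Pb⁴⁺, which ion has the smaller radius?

Pb⁴⁺

Both ions have Z = 82 protons, but Pb⁴⁺ has lost more electrons, so its remaining electrons feel a larger effective nuclear charge per electron and are pulled in more tightly.
Higher positive charge → smaller ion, so Pb²⁺ > Pb⁴⁺.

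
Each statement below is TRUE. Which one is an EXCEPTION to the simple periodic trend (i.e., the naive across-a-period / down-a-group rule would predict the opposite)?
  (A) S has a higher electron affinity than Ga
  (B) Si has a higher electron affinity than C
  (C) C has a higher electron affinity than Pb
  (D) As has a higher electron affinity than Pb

The general trend: electron affinity increases across a period and decreases down a group.
(A) S (period 3, group 16) vs Ga (period 4, group 13): the stated order agrees with the simple trend.
(B) Si (period 3, group 14) vs C (period 2, group 14): the stated order contradicts the simple trend.
(C) C (period 2, group 14) vs Pb (period 6, group 14): the stated order agrees with the simple trend.
(D) As (period 4, group 15) vs Pb (period 6, group 14): the stated order agrees with the simple trend.
The exception is (B): Si's larger, more diffuse 3p orbitals accept an added electron slightly more readily than C's compact 2p.

(B)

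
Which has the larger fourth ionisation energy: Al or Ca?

Al

The fourth ionization energy removes an electron from the +3 ion. For each element: Al³⁺ is the bare [Ne] core; Ca³⁺ is already 1 electron into the core.
All of these are removing an electron from a noble-gas core or deeper; the smaller core (lower principal quantum number) is held far more tightly, and within a period the higher nuclear charge binds the same core more tightly.
Approximate IE_4 values (kJ/mol): Al 11577, Ca 6491.
Putting it together, IE_4: Ca < Al.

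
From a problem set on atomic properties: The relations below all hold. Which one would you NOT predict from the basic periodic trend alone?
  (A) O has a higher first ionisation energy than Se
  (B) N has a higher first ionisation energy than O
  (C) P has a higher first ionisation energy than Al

(B)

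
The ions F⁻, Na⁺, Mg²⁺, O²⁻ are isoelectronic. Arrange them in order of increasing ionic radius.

Mg²⁺ < Na⁺ < F⁻ < O²⁻

All of these have 10 electrons, so size is governed by nuclear charge alone: the more protons, the stronger the pull on the same electron cloud, and the smaller the ion.
Nuclear charges: Mg²⁺ (Z=12), Na⁺ (Z=11), F⁻ (Z=9), O²⁻ (Z=8).
Smallest to largest: Mg²⁺ < Na⁺ < F⁻ < O²⁻.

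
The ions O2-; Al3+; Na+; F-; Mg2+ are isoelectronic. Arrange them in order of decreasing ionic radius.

O2- > F- > Na+ > Mg2+ > Al3+

All of these have 10 electrons, so size is governed by nuclear charge alone: the more protons, the stronger the pull on the same electron cloud, and the smaller the ion.
Nuclear charges: Al3+ (Z=13), Mg2+ (Z=12), Na+ (Z=11), F- (Z=9), O2- (Z=8).
Largest to smallest: O2- > F- > Na+ > Mg2+ > Al3+.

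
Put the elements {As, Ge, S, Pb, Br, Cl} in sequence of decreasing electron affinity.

Electron affinity generally becomes more exothermic across a period toward the halogens and less exothermic down a group.
Here both period and group differ, so the two effects have to be weighed against each other.
As > Pb: both effects reinforce here, so As is clearly the higher of the two.
Ge > As: this pair runs against the simple trend — see the exception note.
S > Ge: both effects reinforce here, so S is clearly the higher of the two.
Br > S: the two effects oppose for this pair; the across-period effect wins (325 vs 200 kJ/mol).
Cl > Br: Cl sits above Br in group 17, so the down-group effect alone puts Cl higher.
Note the exception: Ge has a higher electron affinity than As, contrary to the simple trend — adding an electron to As's half-filled 4p³ is unfavourable, so Ge (4p²) has the more exothermic EA.
Tabulated electron affinity (kJ/mol): S 200, Cl 349, Ge 119, As 78, Br 325, Pb 35.
So from highest to lowest: Cl > Br > S > Ge > As > Pb.

Cl, Br, S, Ge, As, Pb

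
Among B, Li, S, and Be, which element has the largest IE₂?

The second ionization energy removes an electron from the +1 ion. For each element: B⁺ still has 2 valence electrons; Li⁺ is the bare [He] core; S⁺ still has 5 valence electrons; Be⁺ still has 1 valence electron.
Core electrons are held far more tightly than valence electrons, so Li tops the IE_2 order.
Valence configurations: B⁺ [He]2s², S⁺ [Ne]3s²3p³, Be⁺ [He]2s¹.
The numbers (kJ/mol): B 2427, Li 7298, S 2252, Be 1757.
Putting it together, IE_2: Be < S < B < Li.

Li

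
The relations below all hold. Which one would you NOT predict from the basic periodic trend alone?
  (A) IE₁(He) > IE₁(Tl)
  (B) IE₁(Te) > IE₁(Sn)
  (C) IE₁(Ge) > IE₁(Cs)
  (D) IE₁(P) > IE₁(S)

The general trend: IE₁ increases across a period and decreases down a group.
(A) He (period 1, group 18) vs Tl (period 6, group 13): the stated order agrees with the simple trend.
(B) Te (period 5, group 16) vs Sn (period 5, group 14): the stated order agrees with the simple trend.
(C) Ge (period 4, group 14) vs Cs (period 6, group 1): the stated order agrees with the simple trend.
(D) P (period 3, group 15) vs S (period 3, group 16): the stated order contradicts the simple trend.
The exception is (D): S (3p⁴) ionizes more easily than half-filled P (3p³) because the paired 3p electron in S is pushed out by e⁻–e⁻ repulsion.

(D)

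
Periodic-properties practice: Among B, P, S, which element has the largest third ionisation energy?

B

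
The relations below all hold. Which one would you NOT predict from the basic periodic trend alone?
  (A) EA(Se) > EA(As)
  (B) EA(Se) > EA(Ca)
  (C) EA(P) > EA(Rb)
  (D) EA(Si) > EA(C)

The general trend: electron affinity increases across a period and decreases down a group.
(A) Se (period 4, group 16) vs As (period 4, group 15): the stated order agrees with the simple trend.
(B) Se (period 4, group 16) vs Ca (period 4, group 2): the stated order agrees with the simple trend.
(C) P (period 3, group 15) vs Rb (period 5, group 1): the stated order agrees with the simple trend.
(D) Si (period 3, group 14) vs C (period 2, group 14): the stated order contradicts the simple trend.
The exception is (D): Si's larger, more diffuse 3p orbitals accept an added electron slightly more readily than C's compact 2p.

(D)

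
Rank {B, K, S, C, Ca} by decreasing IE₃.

Ca, C, K, B, S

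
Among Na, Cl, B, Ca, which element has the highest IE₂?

Na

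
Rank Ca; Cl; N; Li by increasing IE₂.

IE_2 is the cost of taking one more electron from the +1 cation: Ca⁺ still has 1 valence electron; Cl⁺ still has 6 valence electrons; N⁺ still has 4 valence electrons; Li⁺ is the bare [He] core.
Breaking into a closed-shell core is much more expensive than removing a leftover valence electron — Li has the largest IE_2 here.
Valence configurations: Ca⁺ [Ar]4s¹, Cl⁺ [Ne]3s²3p⁴, N⁺ [He]2s²2p².
The numbers (kJ/mol): Ca 1145, Cl 2298, N 2856, Li 7298.
So the second ionization energies run Ca < Cl < N < Li.

Ca < Cl < N < Li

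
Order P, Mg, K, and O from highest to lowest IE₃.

Mg > O > K > P

IE_3 is the cost of taking one more electron from the +2 cation: P²⁺ still has 3 valence electrons; Mg²⁺ is the bare [Ne] core; K²⁺ is already 1 electron into the core; O²⁺ still has 4 valence electrons.
Usually core removal costs more than valence removal, but here the competition is close: a tightly held n=2 valence electron can cost more to remove than an n=3 core electron, so the actual values have to decide it.
Valence configurations: P²⁺ [Ne]3s²3p¹, O²⁺ [He]2s²2p².
Tabulated IE_3 (kJ/mol): P 2914, Mg 7733, K 4420, O 5300.
Hence IE_3: P < K < O < Mg.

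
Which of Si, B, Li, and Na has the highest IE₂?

The second ionization energy removes an electron from the +1 ion. For each element: Si⁺ still has 3 valence electrons; B⁺ still has 2 valence electrons; Li⁺ is the bare [He] core; Na⁺ is the bare [Ne] core.
Core electrons are held far more tightly than valence electrons, so Na and Li top the IE_2 order.
Valence configurations: Si⁺ [Ne]3s²3p¹, B⁺ [He]2s².
The numbers (kJ/mol): Si 1577, B 2427, Li 7298, Na 4562.
So the second ionization energies run Si < B < Na < Li.

Li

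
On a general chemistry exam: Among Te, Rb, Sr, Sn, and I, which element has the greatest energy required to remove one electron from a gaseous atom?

I

IE₁ increases left→right with effective nuclear charge and decreases top→bottom as the valence shell moves farther out.
All lie in period 5, so first ionization energy increases left to right.
The greatest energy required to remove one electron from a gaseous atom among these belongs to I.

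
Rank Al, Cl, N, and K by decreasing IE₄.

Consider each +3 ion: Al³⁺ is the bare [Ne] core; Cl³⁺ still has 4 valence electrons; N³⁺ still has 2 valence electrons; K³⁺ is already 2 electrons into the core.
Usually core removal costs more than valence removal, but here the competition is close: a tightly held n=2 valence electron can cost more to remove than an n=3 core electron, so the actual values have to decide it.
Valence configurations: Cl³⁺ [Ne]3s²3p², N³⁺ [He]2s².
Approximate IE_4 values (kJ/mol): Al 11577, Cl 5159, N 7475, K 5877.
Overall IE_4 order: Cl < K < N < Al.

Al, N, K, Cl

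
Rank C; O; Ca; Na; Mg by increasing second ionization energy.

Ca < Mg < C < O < Na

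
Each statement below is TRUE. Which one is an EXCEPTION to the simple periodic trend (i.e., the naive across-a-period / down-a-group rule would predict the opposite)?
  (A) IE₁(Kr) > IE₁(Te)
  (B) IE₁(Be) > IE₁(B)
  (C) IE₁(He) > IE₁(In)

(B)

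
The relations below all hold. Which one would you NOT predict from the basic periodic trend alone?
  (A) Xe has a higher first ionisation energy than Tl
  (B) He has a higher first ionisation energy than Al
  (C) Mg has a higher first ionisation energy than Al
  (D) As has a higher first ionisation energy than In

(C)

The general trend: first ionisation energy increases across a period and decreases down a group.
(A) Xe (period 5, group 18) vs Tl (period 6, group 13): the stated order agrees with the simple trend.
(B) He (period 1, group 18) vs Al (period 3, group 13): the stated order agrees with the simple trend.
(C) Mg (period 3, group 2) vs Al (period 3, group 13): the stated order contradicts the simple trend.
(D) As (period 4, group 15) vs In (period 5, group 13): the stated order agrees with the simple trend.
The exception is (C): Al's single 3p electron is easier to remove than one from Mg's filled 3s².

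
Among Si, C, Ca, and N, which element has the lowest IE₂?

The second ionization energy removes an electron from the +1 ion. For each element: Si⁺ still has 3 valence electrons; C⁺ still has 3 valence electrons; Ca⁺ still has 1 valence electron; N⁺ still has 4 valence electrons.
All are still removing valence electrons, so compare the +1 ions as you would atoms: IE_2 generally rises across a period (higher Z_eff) and falls down a group (larger shell), subject to the usual subshell exceptions.
Valence configurations: Si⁺ [Ne]3s²3p¹, C⁺ [He]2s²2p¹, Ca⁺ [Ar]4s¹, N⁺ [He]2s²2p².
Tabulated IE_2 (kJ/mol): Si 1577, C 2353, Ca 1145, N 2856.
Putting it together, IE_2: Ca < Si < C < N.

Ca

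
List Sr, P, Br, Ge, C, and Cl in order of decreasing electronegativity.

C is in period 2, group 14; P is in period 3, group 15; Cl is in period 3, group 17; Ge is in period 4, group 14; Br is in period 4, group 17; Sr is in period 5, group 2.
Smaller atoms with higher effective nuclear charge are more electronegative.
Here both period and group differ, so the two effects have to be weighed against each other.
Ge > Sr: relative to Sr, both the across-period and down-group shifts push Ge's electronegativity up.
P > Ge: both effects reinforce here, so P is clearly the higher of the two.
C > P: period and group pull opposite ways; the down-group shift dominates (2.55 vs 2.19).
Br > C: the two effects oppose for this pair; the across-period effect wins (2.96 vs 2.55).
Cl > Br: Cl sits above Br in group 17, so the down-group effect alone puts Cl higher.
For reference (Pauling): C 2.55, P 2.19, Cl 3.16, Ge 2.01, Br 2.96, Sr 0.95.
So from highest to lowest: Cl > Br > C > P > Ge > Sr.

Cl > Br > C > P > Ge > Sr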